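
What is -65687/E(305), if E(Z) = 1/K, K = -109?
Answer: 7159883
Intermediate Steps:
E(Z) = -1/109 (E(Z) = 1/(-109) = -1/109)
-65687/E(305) = -65687/(-1/109) = -65687*(-109) = 7159883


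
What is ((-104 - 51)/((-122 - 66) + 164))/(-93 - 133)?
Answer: -155/5424 ≈ -0.028577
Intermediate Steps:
((-104 - 51)/((-122 - 66) + 164))/(-93 - 133) = -155/(-188 + 164)/(-226) = -155/(-24)*(-1/226) = -155*(-1/24)*(-1/226) = (155/24)*(-1/226) = -155/5424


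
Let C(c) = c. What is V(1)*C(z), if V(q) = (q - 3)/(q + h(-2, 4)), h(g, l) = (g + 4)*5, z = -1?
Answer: 2/11 ≈ 0.18182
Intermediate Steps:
h(g, l) = 20 + 5*g (h(g, l) = (4 + g)*5 = 20 + 5*g)
V(q) = (-3 + q)/(10 + q) (V(q) = (q - 3)/(q + (20 + 5*(-2))) = (-3 + q)/(q + (20 - 10)) = (-3 + q)/(q + 10) = (-3 + q)/(10 + q))
V(1)*C(z) = ((-3 + 1)/(10 + 1))*(-1) = (-2/11)*(-1) = ((1/11)*(-2))*(-1) = -2/11*(-1) = 2/11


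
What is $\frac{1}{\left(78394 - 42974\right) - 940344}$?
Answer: $- \frac{1}{904924} \approx -1.1051 \cdot 10^{-6}$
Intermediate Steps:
$\frac{1}{\left(78394 - 42974\right) - 940344} = \frac{1}{35420 - 940344} = \frac{1}{-904924} = - \frac{1}{904924}$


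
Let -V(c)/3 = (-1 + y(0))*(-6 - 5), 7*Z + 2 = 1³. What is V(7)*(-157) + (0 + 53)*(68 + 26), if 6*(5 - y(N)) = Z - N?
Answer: -222115/14 ≈ -15865.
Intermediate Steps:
Z = -⅐ (Z = -2/7 + (⅐)*1³ = -2/7 + (⅐)*1 = -2/7 + ⅐ = -⅐ ≈ -0.14286)
y(N) = 211/42 + N/6 (y(N) = 5 - (-⅐ - N)/6 = 5 + (1/42 + N/6) = 211/42 + N/6)
V(c) = 1859/14 (V(c) = -3*(-1 + (211/42 + (⅙)*0))*(-6 - 5) = -3*(-1 + (211/42 + 0))*(-11) = -3*(-1 + 211/42)*(-11) = -169*(-11)/14 = -3*(-1859/42) = 1859/14)
V(7)*(-157) + (0 + 53)*(68 + 26) = (1859/14)*(-157) + (0 + 53)*(68 + 26) = -291863/14 + 53*94 = -291863/14 + 4982 = -222115/14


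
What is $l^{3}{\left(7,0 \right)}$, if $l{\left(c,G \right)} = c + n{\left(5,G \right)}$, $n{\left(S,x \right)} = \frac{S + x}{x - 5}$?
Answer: $216$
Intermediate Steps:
$n{\left(S,x \right)} = \frac{S + x}{-5 + x}$
$l{\left(c,G \right)} = c + \frac{5 + G}{-5 + G}$
$l^{3}{\left(7,0 \right)} = \left(\frac{5 + 0 + 7 \left(-5 + 0\right)}{-5 + 0}\right)^{3} = \left(\frac{5 + 0 + 7 \left(-5\right)}{-5}\right)^{3} = \left(- \frac{5 + 0 - 35}{5}\right)^{3} = \left(\left(- \frac{1}{5}\right) \left(-30\right)\right)^{3} = 6^{3} = 216$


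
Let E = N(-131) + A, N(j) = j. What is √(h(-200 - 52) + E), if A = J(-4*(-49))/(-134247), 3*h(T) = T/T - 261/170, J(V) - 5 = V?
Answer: I*√68324177409747810/22821990 ≈ 11.453*I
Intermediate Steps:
J(V) = 5 + V
h(T) = -91/510 (h(T) = (T/T - 261/170)/3 = (1 - 261*1/170)/3 = (1 - 261/170)/3 = (⅓)*(-91/170) = -91/510)
A = -67/44749 (A = (5 - 4*(-49))/(-134247) = (5 + 196)*(-1/134247) = 201*(-1/134247) = -67/44749 ≈ -0.0014972)
E = -5862186/44749 (E = -131 - 67/44749 = -5862186/44749 ≈ -131.00)
√(h(-200 - 52) + E) = √(-91/510 - 5862186/44749) = √(-2993787019/22821990) = I*√68324177409747810/22821990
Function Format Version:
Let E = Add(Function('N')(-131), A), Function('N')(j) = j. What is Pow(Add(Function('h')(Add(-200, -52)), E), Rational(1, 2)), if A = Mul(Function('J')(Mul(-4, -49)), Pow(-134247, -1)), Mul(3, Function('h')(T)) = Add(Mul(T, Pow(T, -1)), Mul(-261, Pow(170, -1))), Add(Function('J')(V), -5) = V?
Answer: Mul(Rational(1, 22821990), I, Pow(68324177409747810, Rational(1, 2))) ≈ Mul(11.453, I)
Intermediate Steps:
Function('J')(V) = Add(5, V)
Function('h')(T) = Rational(-91, 510) (Function('h')(T) = Mul(Rational(1, 3), Add(Mul(T, Pow(T, -1)), Mul(-261, Pow(170, -1)))) = Mul(Rational(1, 3), Add(1, Mul(-261, Rational(1, 170)))) = Mul(Rational(1, 3), Add(1, Rational(-261, 170))) = Mul(Rational(1, 3), Rational(-91, 170)) = Rational(-91, 510))
A = Rational(-67, 44749) (A = Mul(Add(5, Mul(-4, -49)), Pow(-134247, -1)) = Mul(Add(5, 196), Rational(-1, 134247)) = Mul(201, Rational(-1, 134247)) = Rational(-67, 44749) ≈ -0.0014972)
E = Rational(-5862186, 44749) (E = Add(-131, Rational(-67, 44749)) = Rational(-5862186, 44749) ≈ -131.00)
Pow(Add(Function('h')(Add(-200, -52)), E), Rational(1, 2)) = Pow(Add(Rational(-91, 510), Rational(-5862186, 44749)), Rational(1, 2)) = Pow(Rational(-2993787019, 22821990), Rational(1, 2)) = Mul(Rational(1, 22821990), I, Pow(68324177409747810, Rational(1, 2)))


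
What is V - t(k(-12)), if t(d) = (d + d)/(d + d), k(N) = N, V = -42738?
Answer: -42739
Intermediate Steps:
t(d) = 1 (t(d) = (2*d)/((2*d)) = (2*d)*(1/(2*d)) = 1)
V - t(k(-12)) = -42738 - 1*1 = -42738 - 1 = -42739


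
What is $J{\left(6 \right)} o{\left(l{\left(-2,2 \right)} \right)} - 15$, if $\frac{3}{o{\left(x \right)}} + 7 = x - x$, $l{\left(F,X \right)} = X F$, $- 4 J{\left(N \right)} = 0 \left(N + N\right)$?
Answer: $-15$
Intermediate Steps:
$J{\left(N \right)} = 0$ ($J{\left(N \right)} = - \frac{0 \left(N + N\right)}{4} = - \frac{0 \cdot 2 N}{4} = \left(- \frac{1}{4}\right) 0 = 0$)
$l{\left(F,X \right)} = F X$
$o{\left(x \right)} = - \frac{3}{7}$ ($o{\left(x \right)} = \frac{3}{-7 + \left(x - x\right)} = \frac{3}{-7 + 0} = \frac{3}{-7} = 3 \left(- \frac{1}{7}\right) = - \frac{3}{7}$)
$J{\left(6 \right)} o{\left(l{\left(-2,2 \right)} \right)} - 15 = 0 \left(- \frac{3}{7}\right) - 15 = 0 - 15 = -15$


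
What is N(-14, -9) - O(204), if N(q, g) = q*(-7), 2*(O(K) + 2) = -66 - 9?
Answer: 275/2 ≈ 137.50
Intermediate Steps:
O(K) = -79/2 (O(K) = -2 + (-66 - 9)/2 = -2 + (½)*(-75) = -2 - 75/2 = -79/2)
N(q, g) = -7*q
N(-14, -9) - O(204) = -7*(-14) - 1*(-79/2) = 98 + 79/2 = 275/2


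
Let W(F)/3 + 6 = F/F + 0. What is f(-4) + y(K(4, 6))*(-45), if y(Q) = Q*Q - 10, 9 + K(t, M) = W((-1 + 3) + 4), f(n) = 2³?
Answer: -25462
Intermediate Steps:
f(n) = 8
W(F) = -15 (W(F) = -18 + 3*(F/F + 0) = -18 + 3*(1 + 0) = -18 + 3*1 = -18 + 3 = -15)
K(t, M) = -24 (K(t, M) = -9 - 15 = -24)
y(Q) = -10 + Q² (y(Q) = Q² - 10 = -10 + Q²)
f(-4) + y(K(4, 6))*(-45) = 8 + (-10 + (-24)²)*(-45) = 8 + (-10 + 576)*(-45) = 8 + 566*(-45) = 8 - 25470 = -25462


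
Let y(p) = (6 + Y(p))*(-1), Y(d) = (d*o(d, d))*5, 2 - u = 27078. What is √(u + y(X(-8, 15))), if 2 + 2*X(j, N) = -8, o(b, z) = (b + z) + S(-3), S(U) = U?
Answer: I*√27407 ≈ 165.55*I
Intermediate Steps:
u = -27076 (u = 2 - 1*27078 = 2 - 27078 = -27076)
o(b, z) = -3 + b + z (o(b, z) = (b + z) - 3 = -3 + b + z)
X(j, N) = -5 (X(j, N) = -1 + (½)*(-8) = -1 - 4 = -5)
Y(d) = 5*d*(-3 + 2*d) (Y(d) = (d*(-3 + d + d))*5 = (d*(-3 + 2*d))*5 = 5*d*(-3 + 2*d))
y(p) = -6 - 5*p*(-3 + 2*p) (y(p) = (6 + 5*p*(-3 + 2*p))*(-1) = -6 - 5*p*(-3 + 2*p))
√(u + y(X(-8, 15))) = √(-27076 + (-6 - 10*(-5)² + 15*(-5))) = √(-27076 + (-6 - 10*25 - 75)) = √(-27076 + (-6 - 250 - 75)) = √(-27076 - 331) = √(-27407) = I*√27407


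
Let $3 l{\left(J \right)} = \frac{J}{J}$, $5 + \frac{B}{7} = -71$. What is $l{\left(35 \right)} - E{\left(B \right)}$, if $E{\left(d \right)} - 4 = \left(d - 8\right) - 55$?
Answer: $\frac{1774}{3} \approx 591.33$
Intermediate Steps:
$B = -532$ ($B = -35 + 7 \left(-71\right) = -35 - 497 = -532$)
$l{\left(J \right)} = \frac{1}{3}$ ($l{\left(J \right)} = \frac{J \frac{1}{J}}{3} = \frac{1}{3} \cdot 1 = \frac{1}{3}$)
$E{\left(d \right)} = -59 + d$ ($E{\left(d \right)} = 4 + \left(\left(d - 8\right) - 55\right) = 4 + \left(\left(-8 + d\right) - 55\right) = 4 + \left(-63 + d\right) = -59 + d$)
$l{\left(35 \right)} - E{\left(B \right)} = \frac{1}{3} - \left(-59 - 532\right) = \frac{1}{3} - -591 = \frac{1}{3} + 591 = \frac{1774}{3}$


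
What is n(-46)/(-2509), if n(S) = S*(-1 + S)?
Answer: -2162/2509 ≈ -0.86170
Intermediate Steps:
n(-46)/(-2509) = -46*(-1 - 46)/(-2509) = -46*(-47)*(-1/2509) = 2162*(-1/2509) = -2162/2509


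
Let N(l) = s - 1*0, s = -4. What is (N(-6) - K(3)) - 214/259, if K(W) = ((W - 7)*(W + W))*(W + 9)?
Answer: 73342/259 ≈ 283.17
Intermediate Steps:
N(l) = -4 (N(l) = -4 - 1*0 = -4 + 0 = -4)
K(W) = 2*W*(-7 + W)*(9 + W) (K(W) = ((-7 + W)*(2*W))*(9 + W) = (2*W*(-7 + W))*(9 + W) = 2*W*(-7 + W)*(9 + W))
(N(-6) - K(3)) - 214/259 = (-4 - 2*3*(-63 + 3**2 + 2*3)) - 214/259 = (-4 - 2*3*(-63 + 9 + 6)) - 214/259 = (-4 - 2*3*(-48)) - 1*214/259 = (-4 - 1*(-288)) - 214/259 = (-4 + 288) - 214/259 = 284 - 214/259 = 73342/259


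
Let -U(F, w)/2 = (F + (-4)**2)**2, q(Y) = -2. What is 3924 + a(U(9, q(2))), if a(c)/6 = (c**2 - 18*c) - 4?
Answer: 9513900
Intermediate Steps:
U(F, w) = -2*(16 + F)**2 (U(F, w) = -2*(F + (-4)**2)**2 = -2*(F + 16)**2 = -2*(16 + F)**2)
a(c) = -24 - 108*c + 6*c**2 (a(c) = 6*((c**2 - 18*c) - 4) = 6*(-4 + c**2 - 18*c) = -24 - 108*c + 6*c**2)
3924 + a(U(9, q(2))) = 3924 + (-24 - (-216)*(16 + 9)**2 + 6*(-2*(16 + 9)**2)**2) = 3924 + (-24 - (-216)*25**2 + 6*(-2*25**2)**2) = 3924 + (-24 - (-216)*625 + 6*(-2*625)**2) = 3924 + (-24 - 108*(-1250) + 6*(-1250)**2) = 3924 + (-24 + 135000 + 6*1562500) = 3924 + (-24 + 135000 + 9375000) = 3924 + 9509976 = 9513900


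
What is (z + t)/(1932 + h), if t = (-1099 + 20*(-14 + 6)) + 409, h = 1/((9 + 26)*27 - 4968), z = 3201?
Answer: 9458073/7772435 ≈ 1.2169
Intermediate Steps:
h = -1/4023 (h = 1/(35*27 - 4968) = 1/(945 - 4968) = 1/(-4023) = -1/4023 ≈ -0.00024857)
t = -850 (t = (-1099 + 20*(-8)) + 409 = (-1099 - 160) + 409 = -1259 + 409 = -850)
(z + t)/(1932 + h) = (3201 - 850)/(1932 - 1/4023) = 2351/(7772435/4023) = 2351*(4023/7772435) = 9458073/7772435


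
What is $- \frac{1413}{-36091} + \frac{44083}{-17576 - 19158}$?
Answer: $- \frac{1539094411}{1325766794} \approx -1.1609$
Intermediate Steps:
$- \frac{1413}{-36091} + \frac{44083}{-17576 - 19158} = \left(-1413\right) \left(- \frac{1}{36091}\right) + \frac{44083}{-36734} = \frac{1413}{36091} + 44083 \left(- \frac{1}{36734}\right) = \frac{1413}{36091} - \frac{44083}{36734} = - \frac{1539094411}{1325766794}$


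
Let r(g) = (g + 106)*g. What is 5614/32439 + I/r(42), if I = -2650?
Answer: -8511121/33606804 ≈ -0.25326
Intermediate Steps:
r(g) = g*(106 + g) (r(g) = (106 + g)*g = g*(106 + g))
5614/32439 + I/r(42) = 5614/32439 - 2650*1/(42*(106 + 42)) = 5614*(1/32439) - 2650/(42*148) = 5614/32439 - 2650/6216 = 5614/32439 - 2650*1/6216 = 5614/32439 - 1325/3108 = -8511121/33606804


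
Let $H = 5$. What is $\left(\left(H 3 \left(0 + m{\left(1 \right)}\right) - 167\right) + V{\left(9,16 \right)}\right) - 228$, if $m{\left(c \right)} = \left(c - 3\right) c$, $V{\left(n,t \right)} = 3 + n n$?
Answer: $-341$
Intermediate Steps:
$V{\left(n,t \right)} = 3 + n^{2}$
$m{\left(c \right)} = c \left(-3 + c\right)$ ($m{\left(c \right)} = \left(c - 3\right) c = \left(-3 + c\right) c = c \left(-3 + c\right)$)
$\left(\left(H 3 \left(0 + m{\left(1 \right)}\right) - 167\right) + V{\left(9,16 \right)}\right) - 228 = \left(\left(5 \cdot 3 \left(0 + 1 \left(-3 + 1\right)\right) - 167\right) + \left(3 + 9^{2}\right)\right) - 228 = \left(\left(5 \cdot 3 \left(0 + 1 \left(-2\right)\right) - 167\right) + \left(3 + 81\right)\right) - 228 = \left(\left(5 \cdot 3 \left(0 - 2\right) - 167\right) + 84\right) - 228 = \left(\left(5 \cdot 3 \left(-2\right) - 167\right) + 84\right) - 228 = \left(\left(5 \left(-6\right) - 167\right) + 84\right) - 228 = \left(\left(-30 - 167\right) + 84\right) - 228 = \left(-197 + 84\right) - 228 = -113 - 228 = -341$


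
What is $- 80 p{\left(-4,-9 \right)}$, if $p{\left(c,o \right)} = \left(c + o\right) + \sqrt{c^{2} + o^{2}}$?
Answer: $1040 - 80 \sqrt{97} \approx 252.09$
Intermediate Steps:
$p{\left(c,o \right)} = c + o + \sqrt{c^{2} + o^{2}}$
$- 80 p{\left(-4,-9 \right)} = - 80 \left(-4 - 9 + \sqrt{\left(-4\right)^{2} + \left(-9\right)^{2}}\right) = - 80 \left(-4 - 9 + \sqrt{16 + 81}\right) = - 80 \left(-4 - 9 + \sqrt{97}\right) = - 80 \left(-13 + \sqrt{97}\right) = 1040 - 80 \sqrt{97}$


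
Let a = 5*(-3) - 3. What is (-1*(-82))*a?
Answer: -1476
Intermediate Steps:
a = -18 (a = -15 - 3 = -18)
(-1*(-82))*a = -1*(-82)*(-18) = 82*(-18) = -1476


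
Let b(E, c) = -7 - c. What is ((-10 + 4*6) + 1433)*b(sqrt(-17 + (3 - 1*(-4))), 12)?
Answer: -27493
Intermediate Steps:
((-10 + 4*6) + 1433)*b(sqrt(-17 + (3 - 1*(-4))), 12) = ((-10 + 4*6) + 1433)*(-7 - 1*12) = ((-10 + 24) + 1433)*(-7 - 12) = (14 + 1433)*(-19) = 1447*(-19) = -27493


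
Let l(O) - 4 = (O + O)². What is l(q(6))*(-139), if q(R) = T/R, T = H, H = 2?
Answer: -5560/9 ≈ -617.78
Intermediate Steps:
T = 2
q(R) = 2/R
l(O) = 4 + 4*O² (l(O) = 4 + (O + O)² = 4 + (2*O)² = 4 + 4*O²)
l(q(6))*(-139) = (4 + 4*(2/6)²)*(-139) = (4 + 4*(2*(⅙))²)*(-139) = (4 + 4*(⅓)²)*(-139) = (4 + 4*(⅑))*(-139) = (4 + 4/9)*(-139) = (40/9)*(-139) = -5560/9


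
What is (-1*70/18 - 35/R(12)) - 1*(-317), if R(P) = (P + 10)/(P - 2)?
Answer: 29423/99 ≈ 297.20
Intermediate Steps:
R(P) = (10 + P)/(-2 + P)
(-1*70/18 - 35/R(12)) - 1*(-317) = (-1*70/18 - 35*(-2 + 12)/(10 + 12)) - 1*(-317) = (-70*1/18 - 35/(22/10)) + 317 = (-35/9 - 35/((⅒)*22)) + 317 = (-35/9 - 35/11/5) + 317 = (-35/9 - 35*5/11) + 317 = (-35/9 - 175/11) + 317 = -1960/99 + 317 = 29423/99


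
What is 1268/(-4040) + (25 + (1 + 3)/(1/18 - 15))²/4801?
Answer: -65422402947/350879212610 ≈ -0.18645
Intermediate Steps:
1268/(-4040) + (25 + (1 + 3)/(1/18 - 15))²/4801 = 1268*(-1/4040) + (25 + 4/(1/18 - 15))²*(1/4801) = -317/1010 + (25 + 4/(-269/18))²*(1/4801) = -317/1010 + (25 + 4*(-18/269))²*(1/4801) = -317/1010 + (25 - 72/269)²*(1/4801) = -317/1010 + (6653/269)²*(1/4801) = -317/1010 + (44262409/72361)*(1/4801) = -317/1010 + 44262409/347405161 = -65422402947/350879212610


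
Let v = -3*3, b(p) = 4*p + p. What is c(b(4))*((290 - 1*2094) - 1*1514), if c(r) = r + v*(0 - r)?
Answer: -663600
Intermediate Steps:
b(p) = 5*p
v = -9
c(r) = 10*r (c(r) = r - 9*(0 - r) = r - (-9)*r = r + 9*r = 10*r)
c(b(4))*((290 - 1*2094) - 1*1514) = (10*(5*4))*((290 - 1*2094) - 1*1514) = (10*20)*((290 - 2094) - 1514) = 200*(-1804 - 1514) = 200*(-3318) = -663600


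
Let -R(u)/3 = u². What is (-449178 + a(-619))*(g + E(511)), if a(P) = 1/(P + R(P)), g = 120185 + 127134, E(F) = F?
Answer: -64014552959594655/575051 ≈ -1.1132e+11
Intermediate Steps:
R(u) = -3*u²
g = 247319
a(P) = 1/(P - 3*P²)
(-449178 + a(-619))*(g + E(511)) = (-449178 - 1/(-619*(-1 + 3*(-619))))*(247319 + 511) = (-449178 - 1*(-1/619)/(-1 - 1857))*247830 = (-449178 - 1*(-1/619)/(-1858))*247830 = (-449178 - 1*(-1/619)*(-1/1858))*247830 = (-449178 - 1/1150102)*247830 = -516600516157/1150102*247830 = -64014552959594655/575051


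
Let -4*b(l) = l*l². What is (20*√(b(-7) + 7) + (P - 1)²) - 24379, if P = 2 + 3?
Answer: -24363 + 10*√371 ≈ -24170.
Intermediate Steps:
P = 5
b(l) = -l³/4 (b(l) = -l*l²/4 = -l³/4)
(20*√(b(-7) + 7) + (P - 1)²) - 24379 = (20*√(-¼*(-7)³ + 7) + (5 - 1)²) - 24379 = (20*√(-¼*(-343) + 7) + 4²) - 24379 = (20*√(343/4 + 7) + 16) - 24379 = (20*√(371/4) + 16) - 24379 = (20*(√371/2) + 16) - 24379 = (10*√371 + 16) - 24379 = (16 + 10*√371) - 24379 = -24363 + 10*√371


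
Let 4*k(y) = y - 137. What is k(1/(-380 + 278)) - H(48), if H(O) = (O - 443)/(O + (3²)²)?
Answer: -547205/17544 ≈ -31.190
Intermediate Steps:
k(y) = -137/4 + y/4 (k(y) = (y - 137)/4 = (-137 + y)/4 = -137/4 + y/4)
H(O) = (-443 + O)/(81 + O) (H(O) = (-443 + O)/(O + 9²) = (-443 + O)/(O + 81) = (-443 + O)/(81 + O))
k(1/(-380 + 278)) - H(48) = (-137/4 + 1/(4*(-380 + 278))) - (-443 + 48)/(81 + 48) = (-137/4 + (¼)/(-102)) - (-395)/129 = (-137/4 + (¼)*(-1/102)) - (-395)/129 = (-137/4 - 1/408) - 1*(-395/129) = -13975/408 + 395/129 = -547205/17544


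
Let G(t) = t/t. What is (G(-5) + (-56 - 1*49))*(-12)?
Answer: 1248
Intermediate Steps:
G(t) = 1
(G(-5) + (-56 - 1*49))*(-12) = (1 + (-56 - 1*49))*(-12) = (1 + (-56 - 49))*(-12) = (1 - 105)*(-12) = -104*(-12) = 1248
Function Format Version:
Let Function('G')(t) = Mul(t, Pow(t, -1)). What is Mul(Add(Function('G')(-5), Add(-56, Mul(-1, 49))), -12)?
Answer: 1248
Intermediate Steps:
Function('G')(t) = 1
Mul(Add(Function('G')(-5), Add(-56, Mul(-1, 49))), -12) = Mul(Add(1, Add(-56, Mul(-1, 49))), -12) = Mul(Add(1, Add(-56, -49)), -12) = Mul(Add(1, -105), -12) = Mul(-104, -12) = 1248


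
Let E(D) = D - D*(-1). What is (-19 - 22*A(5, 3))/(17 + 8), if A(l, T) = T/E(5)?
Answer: -128/125 ≈ -1.0240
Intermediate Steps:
E(D) = 2*D (E(D) = D - (-1)*D = D + D = 2*D)
A(l, T) = T/10 (A(l, T) = T/((2*5)) = T/10)
(-19 - 22*A(5, 3))/(17 + 8) = (-19 - 11*3/5)/(17 + 8) = (-19 - 22*3/10)/25 = (-19 - 33/5)*(1/25) = -128/5*1/25 = -128/125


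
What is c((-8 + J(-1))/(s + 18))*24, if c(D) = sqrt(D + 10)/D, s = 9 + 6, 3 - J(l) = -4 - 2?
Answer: 24*sqrt(10923) ≈ 2508.3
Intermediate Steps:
J(l) = 9 (J(l) = 3 - (-4 - 2) = 3 - 1*(-6) = 3 + 6 = 9)
s = 15
c(D) = sqrt(10 + D)/D
c((-8 + J(-1))/(s + 18))*24 = (sqrt(10 + (-8 + 9)/(15 + 18))/(((-8 + 9)/(15 + 18))))*24 = (sqrt(10 + 1/33)/((1/33)))*24 = (sqrt(10 + 1*(1/33))/((1*(1/33))))*24 = (sqrt(10 + 1/33)/(1/33))*24 = (33*sqrt(331/33))*24 = (33*(sqrt(10923)/33))*24 = sqrt(10923)*24 = 24*sqrt(10923)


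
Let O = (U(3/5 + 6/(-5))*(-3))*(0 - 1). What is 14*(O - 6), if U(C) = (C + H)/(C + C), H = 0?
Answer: -63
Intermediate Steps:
U(C) = 1/2 (U(C) = (C + 0)/(C + C) = C/((2*C)) = C*(1/(2*C)) = 1/2)
O = 3/2 (O = ((1/2)*(-3))*(0 - 1) = -3/2*(-1) = 3/2 ≈ 1.5000)
14*(O - 6) = 14*(3/2 - 6) = 14*(-9/2) = -63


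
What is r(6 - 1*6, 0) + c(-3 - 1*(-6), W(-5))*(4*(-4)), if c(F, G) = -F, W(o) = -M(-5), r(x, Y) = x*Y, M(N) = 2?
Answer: 48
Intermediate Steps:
r(x, Y) = Y*x
W(o) = -2 (W(o) = -1*2 = -2)
r(6 - 1*6, 0) + c(-3 - 1*(-6), W(-5))*(4*(-4)) = 0*(6 - 1*6) + (-(-3 - 1*(-6)))*(4*(-4)) = 0*(6 - 6) - (-3 + 6)*(-16) = 0*0 - 1*3*(-16) = 0 - 3*(-16) = 0 + 48 = 48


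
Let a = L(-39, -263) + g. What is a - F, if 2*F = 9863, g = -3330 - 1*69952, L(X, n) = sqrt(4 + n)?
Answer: -156427/2 + I*sqrt(259) ≈ -78214.0 + 16.093*I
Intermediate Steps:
g = -73282 (g = -3330 - 69952 = -73282)
F = 9863/2 (F = (1/2)*9863 = 9863/2 ≈ 4931.5)
a = -73282 + I*sqrt(259) (a = sqrt(4 - 263) - 73282 = sqrt(-259) - 73282 = I*sqrt(259) - 73282 = -73282 + I*sqrt(259) ≈ -73282.0 + 16.093*I)
a - F = (-73282 + I*sqrt(259)) - 1*9863/2 = (-73282 + I*sqrt(259)) - 9863/2 = -156427/2 + I*sqrt(259)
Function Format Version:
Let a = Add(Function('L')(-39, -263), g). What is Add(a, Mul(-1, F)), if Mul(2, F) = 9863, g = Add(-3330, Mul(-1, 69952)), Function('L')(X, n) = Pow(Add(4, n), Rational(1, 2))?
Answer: Add(Rational(-156427, 2), Mul(I, Pow(259, Rational(1, 2)))) ≈ Add(-78214., Mul(16.093, I))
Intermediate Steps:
g = -73282 (g = Add(-3330, -69952) = -73282)
F = Rational(9863, 2) (F = Mul(Rational(1, 2), 9863) = Rational(9863, 2) ≈ 4931.5)
a = Add(-73282, Mul(I, Pow(259, Rational(1, 2)))) (a = Add(Pow(Add(4, -263), Rational(1, 2)), -73282) = Add(Pow(-259, Rational(1, 2)), -73282) = Add(Mul(I, Pow(259, Rational(1, 2))), -73282) = Add(-73282, Mul(I, Pow(259, Rational(1, 2)))) ≈ Add(-73282., Mul(16.093, I)))
Add(a, Mul(-1, F)) = Add(Add(-73282, Mul(I, Pow(259, Rational(1, 2)))), Mul(-1, Rational(9863, 2))) = Add(Add(-73282, Mul(I, Pow(259, Rational(1, 2)))), Rational(-9863, 2)) = Add(Rational(-156427, 2), Mul(I, Pow(259, Rational(1, 2))))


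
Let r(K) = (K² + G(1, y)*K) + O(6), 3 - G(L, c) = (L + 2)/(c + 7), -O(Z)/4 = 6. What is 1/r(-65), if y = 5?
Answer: 4/16089 ≈ 0.00024862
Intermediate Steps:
O(Z) = -24 (O(Z) = -4*6 = -24)
G(L, c) = 3 - (2 + L)/(7 + c) (G(L, c) = 3 - (L + 2)/(c + 7) = 3 - (2 + L)/(7 + c))
r(K) = -24 + K² + 11*K/4 (r(K) = (K² + ((19 - 1*1 + 3*5)/(7 + 5))*K) - 24 = (K² + ((19 - 1 + 15)/12)*K) - 24 = (K² + ((1/12)*33)*K) - 24 = (K² + 11*K/4) - 24 = -24 + K² + 11*K/4)
1/r(-65) = 1/(-24 + (-65)² + (11/4)*(-65)) = 1/(-24 + 4225 - 715/4) = 1/(16089/4) = 4/16089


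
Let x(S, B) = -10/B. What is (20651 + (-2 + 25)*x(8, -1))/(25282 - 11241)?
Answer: 1099/739 ≈ 1.4871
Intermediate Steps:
(20651 + (-2 + 25)*x(8, -1))/(25282 - 11241) = (20651 + (-2 + 25)*(-10/(-1)))/(25282 - 11241) = (20651 + 23*(-10*(-1)))/14041 = (20651 + 23*10)*(1/14041) = (20651 + 230)*(1/14041) = 20881*(1/14041) = 1099/739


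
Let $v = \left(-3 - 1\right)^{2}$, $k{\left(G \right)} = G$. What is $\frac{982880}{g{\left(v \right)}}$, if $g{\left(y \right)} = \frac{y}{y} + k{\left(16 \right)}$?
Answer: $\frac{982880}{17} \approx 57817.0$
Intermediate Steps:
$v = 16$ ($v = \left(-4\right)^{2} = 16$)
$g{\left(y \right)} = 17$ ($g{\left(y \right)} = \frac{y}{y} + 16 = 1 + 16 = 17$)
$\frac{982880}{g{\left(v \right)}} = \frac{982880}{17}$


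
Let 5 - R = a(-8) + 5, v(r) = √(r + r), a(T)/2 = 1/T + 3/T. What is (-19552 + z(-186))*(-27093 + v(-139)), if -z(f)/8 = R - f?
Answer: 570253464 - 21048*I*√278 ≈ 5.7025e+8 - 3.5094e+5*I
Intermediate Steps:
a(T) = 8/T (a(T) = 2*(1/T + 3/T) = 2*(4/T) = 8/T)
v(r) = √2*√r (v(r) = √(2*r) = √2*√r)
R = 1 (R = 5 - (8/(-8) + 5) = 5 - (8*(-⅛) + 5) = 5 - (-1 + 5) = 5 - 1*4 = 5 - 4 = 1)
z(f) = -8 + 8*f (z(f) = -8*(1 - f) = -8 + 8*f)
(-19552 + z(-186))*(-27093 + v(-139)) = (-19552 + (-8 + 8*(-186)))*(-27093 + √2*√(-139)) = (-19552 + (-8 - 1488))*(-27093 + √2*(I*√139)) = (-19552 - 1496)*(-27093 + I*√278) = -21048*(-27093 + I*√278) = 570253464 - 21048*I*√278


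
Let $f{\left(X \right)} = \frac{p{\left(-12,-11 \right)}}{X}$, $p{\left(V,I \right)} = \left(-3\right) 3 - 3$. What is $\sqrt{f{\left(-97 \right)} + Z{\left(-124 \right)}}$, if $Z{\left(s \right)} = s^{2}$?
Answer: $\frac{2 \sqrt{36168487}}{97} \approx 124.0$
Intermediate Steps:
$p{\left(V,I \right)} = -12$ ($p{\left(V,I \right)} = -9 - 3 = -12$)
$f{\left(X \right)} = - \frac{12}{X}$
$\sqrt{f{\left(-97 \right)} + Z{\left(-124 \right)}} = \sqrt{- \frac{12}{-97} + \left(-124\right)^{2}} = \sqrt{\left(-12\right) \left(- \frac{1}{97}\right) + 15376} = \sqrt{\frac{12}{97} + 15376} = \sqrt{\frac{1491484}{97}} = \frac{2 \sqrt{36168487}}{97}$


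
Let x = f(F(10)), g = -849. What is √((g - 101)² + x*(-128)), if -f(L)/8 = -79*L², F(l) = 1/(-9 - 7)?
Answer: 2*√225546 ≈ 949.83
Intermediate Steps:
F(l) = -1/16 (F(l) = 1/(-16) = -1/16)
f(L) = 632*L² (f(L) = -(-632)*L² = 632*L²)
x = 79/32 (x = 632*(-1/16)² = 632*(1/256) = 79/32 ≈ 2.4688)
√((g - 101)² + x*(-128)) = √((-849 - 101)² + (79/32)*(-128)) = √((-950)² - 316) = √(902500 - 316) = √902184 = 2*√225546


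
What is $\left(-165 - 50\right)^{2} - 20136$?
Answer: $26089$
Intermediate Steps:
$\left(-165 - 50\right)^{2} - 20136 = \left(-215\right)^{2} - 20136 = 46225 - 20136 = 26089$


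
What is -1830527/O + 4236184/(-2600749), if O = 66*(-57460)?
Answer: -11304393489517/9862976477640 ≈ -1.1461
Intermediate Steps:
O = -3792360
-1830527/O + 4236184/(-2600749) = -1830527/(-3792360) + 4236184/(-2600749) = -1830527*(-1/3792360) + 4236184*(-1/2600749) = 1830527/3792360 - 4236184/2600749 = -11304393489517/9862976477640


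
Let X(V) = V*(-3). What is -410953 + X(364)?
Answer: -412045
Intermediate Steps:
X(V) = -3*V
-410953 + X(364) = -410953 - 3*364 = -410953 - 1092 = -412045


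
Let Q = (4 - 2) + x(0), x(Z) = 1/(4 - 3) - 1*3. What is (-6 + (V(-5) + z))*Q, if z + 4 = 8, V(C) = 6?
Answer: 0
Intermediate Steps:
z = 4 (z = -4 + 8 = 4)
x(Z) = -2 (x(Z) = 1/1 - 3 = 1 - 3 = -2)
Q = 0 (Q = (4 - 2) - 2 = 2 - 2 = 0)
(-6 + (V(-5) + z))*Q = (-6 + (6 + 4))*0 = (-6 + 10)*0 = 4*0 = 0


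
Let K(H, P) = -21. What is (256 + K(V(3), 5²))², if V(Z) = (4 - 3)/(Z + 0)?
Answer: 55225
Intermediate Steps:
V(Z) = 1/Z
(256 + K(V(3), 5²))² = (256 - 21)² = 235² = 55225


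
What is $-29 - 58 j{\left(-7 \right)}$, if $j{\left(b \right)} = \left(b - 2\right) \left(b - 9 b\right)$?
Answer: $29203$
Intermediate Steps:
$j{\left(b \right)} = - 8 b \left(-2 + b\right)$ ($j{\left(b \right)} = \left(-2 + b\right) \left(- 8 b\right) = - 8 b \left(-2 + b\right)$)
$-29 - 58 j{\left(-7 \right)} = -29 - 58 \cdot 8 \left(-7\right) \left(2 - -7\right) = -29 - 58 \cdot 8 \left(-7\right) \left(2 + 7\right) = -29 - 58 \cdot 8 \left(-7\right) 9 = -29 - -29232 = -29 + 29232 = 29203$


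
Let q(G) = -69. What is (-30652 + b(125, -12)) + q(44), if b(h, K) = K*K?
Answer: -30577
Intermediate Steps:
b(h, K) = K**2
(-30652 + b(125, -12)) + q(44) = (-30652 + (-12)**2) - 69 = (-30652 + 144) - 69 = -30508 - 69 = -30577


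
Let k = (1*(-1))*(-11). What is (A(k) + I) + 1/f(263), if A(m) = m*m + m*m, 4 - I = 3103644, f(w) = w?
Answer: -816193673/263 ≈ -3.1034e+6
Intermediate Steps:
I = -3103640 (I = 4 - 1*3103644 = 4 - 3103644 = -3103640)
k = 11 (k = -1*(-11) = 11)
A(m) = 2*m² (A(m) = m² + m² = 2*m²)
(A(k) + I) + 1/f(263) = (2*11² - 3103640) + 1/263 = (2*121 - 3103640) + 1/263 = (242 - 3103640) + 1/263 = -3103398 + 1/263 = -816193673/263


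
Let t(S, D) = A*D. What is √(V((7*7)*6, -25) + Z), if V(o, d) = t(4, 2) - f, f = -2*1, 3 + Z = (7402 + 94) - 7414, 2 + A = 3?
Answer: √83 ≈ 9.1104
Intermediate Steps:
A = 1 (A = -2 + 3 = 1)
t(S, D) = D (t(S, D) = 1*D = D)
Z = 79 (Z = -3 + ((7402 + 94) - 7414) = -3 + (7496 - 7414) = -3 + 82 = 79)
f = -2
V(o, d) = 4 (V(o, d) = 2 - 1*(-2) = 2 + 2 = 4)
√(V((7*7)*6, -25) + Z) = √(4 + 79) = √83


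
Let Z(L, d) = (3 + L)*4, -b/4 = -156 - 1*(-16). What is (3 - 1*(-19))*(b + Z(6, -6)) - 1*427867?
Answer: -414755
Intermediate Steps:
b = 560 (b = -4*(-156 - 1*(-16)) = -4*(-156 + 16) = -4*(-140) = 560)
Z(L, d) = 12 + 4*L
(3 - 1*(-19))*(b + Z(6, -6)) - 1*427867 = (3 - 1*(-19))*(560 + (12 + 4*6)) - 1*427867 = (3 + 19)*(560 + (12 + 24)) - 427867 = 22*(560 + 36) - 427867 = 22*596 - 427867 = 13112 - 427867 = -414755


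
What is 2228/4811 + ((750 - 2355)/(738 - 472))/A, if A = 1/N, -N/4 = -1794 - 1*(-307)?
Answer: -22963905646/639863 ≈ -35889.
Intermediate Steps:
N = 5948 (N = -4*(-1794 - 1*(-307)) = -4*(-1794 + 307) = -4*(-1487) = 5948)
A = 1/5948 ≈ 0.00016812
2228/4811 + ((750 - 2355)/(738 - 472))/A = 2228/4811 + ((750 - 2355)/(738 - 472))/(1/5948) = 2228*(1/4811) - 1605/266*5948 = 2228/4811 - 1605*1/266*5948 = 2228/4811 - 1605/266*5948 = 2228/4811 - 4773270/133 = -22963905646/639863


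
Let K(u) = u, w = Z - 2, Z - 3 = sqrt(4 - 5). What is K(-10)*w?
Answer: -10 - 10*I ≈ -10.0 - 10.0*I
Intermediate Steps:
Z = 3 + I (Z = 3 + sqrt(4 - 5) = 3 + sqrt(-1) = 3 + I ≈ 3.0 + 1.0*I)
w = 1 + I (w = (3 + I) - 2 = 1 + I ≈ 1.0 + 1.0*I)
K(-10)*w = -10*(1 + I) = -10 - 10*I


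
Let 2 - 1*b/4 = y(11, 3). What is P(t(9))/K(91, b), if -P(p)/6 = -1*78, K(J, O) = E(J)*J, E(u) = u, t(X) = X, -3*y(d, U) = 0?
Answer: 36/637 ≈ 0.056515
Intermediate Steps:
y(d, U) = 0 (y(d, U) = -⅓*0 = 0)
b = 8 (b = 8 - 4*0 = 8 + 0 = 8)
K(J, O) = J² (K(J, O) = J*J = J²)
P(p) = 468 (P(p) = -(-6)*78 = -6*(-78) = 468)
P(t(9))/K(91, b) = 468/(91²) = 468/8281 = 468*(1/8281) = 36/637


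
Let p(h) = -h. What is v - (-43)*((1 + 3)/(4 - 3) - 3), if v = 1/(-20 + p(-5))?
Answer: 644/15 ≈ 42.933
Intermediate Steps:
v = -1/15 (v = 1/(-20 - 1*(-5)) = 1/(-20 + 5) = 1/(-15) = -1/15 ≈ -0.066667)
v - (-43)*((1 + 3)/(4 - 3) - 3) = -1/15 - (-43)*((1 + 3)/(4 - 3) - 3) = -1/15 - (-43)*(4/1 - 3) = -1/15 - (-43)*(4*1 - 3) = -1/15 - (-43)*(4 - 3) = -1/15 - (-43) = -1/15 - 43*(-1) = -1/15 + 43 = 644/15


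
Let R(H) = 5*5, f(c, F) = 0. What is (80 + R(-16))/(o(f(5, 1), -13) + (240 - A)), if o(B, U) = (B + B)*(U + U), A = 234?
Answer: 35/2 ≈ 17.500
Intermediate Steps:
R(H) = 25
o(B, U) = 4*B*U (o(B, U) = (2*B)*(2*U) = 4*B*U)
(80 + R(-16))/(o(f(5, 1), -13) + (240 - A)) = (80 + 25)/(4*0*(-13) + (240 - 1*234)) = 105/(0 + (240 - 234)) = 105/(0 + 6) = 105/6 = 105*(⅙) = 35/2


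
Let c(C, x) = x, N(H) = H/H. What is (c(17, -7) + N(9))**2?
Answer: 36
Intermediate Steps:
N(H) = 1
(c(17, -7) + N(9))**2 = (-7 + 1)**2 = (-6)**2 = 36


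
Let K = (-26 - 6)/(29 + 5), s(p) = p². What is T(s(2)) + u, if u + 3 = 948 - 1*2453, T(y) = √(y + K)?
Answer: -1508 + 2*√221/17 ≈ -1506.3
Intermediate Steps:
K = -16/17 (K = -32/34 = -32*1/34 = -16/17 ≈ -0.94118)
T(y) = √(-16/17 + y) (T(y) = √(y - 16/17) = √(-16/17 + y))
u = -1508 (u = -3 + (948 - 1*2453) = -3 + (948 - 2453) = -3 - 1505 = -1508)
T(s(2)) + u = √(-272 + 289*2²)/17 - 1508 = √(-272 + 289*4)/17 - 1508 = √(-272 + 1156)/17 - 1508 = √884/17 - 1508 = (2*√221)/17 - 1508 = 2*√221/17 - 1508 = -1508 + 2*√221/17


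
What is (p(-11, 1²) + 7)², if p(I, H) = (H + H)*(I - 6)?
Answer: 729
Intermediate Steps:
p(I, H) = 2*H*(-6 + I) (p(I, H) = (2*H)*(-6 + I) = 2*H*(-6 + I))
(p(-11, 1²) + 7)² = (2*1²*(-6 - 11) + 7)² = (2*1*(-17) + 7)² = (-34 + 7)² = (-27)² = 729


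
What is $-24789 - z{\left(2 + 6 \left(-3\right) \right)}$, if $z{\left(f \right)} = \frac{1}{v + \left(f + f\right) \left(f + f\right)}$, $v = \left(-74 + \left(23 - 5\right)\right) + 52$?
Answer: $- \frac{25284781}{1020} \approx -24789.0$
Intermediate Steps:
$v = -4$ ($v = \left(-74 + 18\right) + 52 = -56 + 52 = -4$)
$z{\left(f \right)} = \frac{1}{-4 + 4 f^{2}}$ ($z{\left(f \right)} = \frac{1}{-4 + \left(f + f\right) \left(f + f\right)} = \frac{1}{-4 + 2 f 2 f} = \frac{1}{-4 + 4 f^{2}}$)
$-24789 - z{\left(2 + 6 \left(-3\right) \right)} = -24789 - \frac{1}{4 \left(-1 + \left(2 + 6 \left(-3\right)\right)^{2}\right)} = -24789 - \frac{1}{4 \left(-1 + \left(2 - 18\right)^{2}\right)} = -24789 - \frac{1}{4 \left(-1 + \left(-16\right)^{2}\right)} = -24789 - \frac{1}{4 \left(-1 + 256\right)} = -24789 - \frac{1}{4 \cdot 255} = -24789 - \frac{1}{4} \cdot \frac{1}{255} = -24789 - \frac{1}{1020} = - \frac{25284781}{1020}$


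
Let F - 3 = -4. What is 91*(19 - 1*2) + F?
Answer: 1546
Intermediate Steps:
F = -1 (F = 3 - 4 = -1)
91*(19 - 1*2) + F = 91*(19 - 1*2) - 1 = 91*(19 - 2) - 1 = 91*17 - 1 = 1547 - 1 = 1546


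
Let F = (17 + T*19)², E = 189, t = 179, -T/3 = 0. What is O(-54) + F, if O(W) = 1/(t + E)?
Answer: 106353/368 ≈ 289.00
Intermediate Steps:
T = 0 (T = -3*0 = 0)
O(W) = 1/368 (O(W) = 1/(179 + 189) = 1/368)
F = 289 (F = (17 + 0*19)² = (17 + 0)² = 17² = 289)
O(-54) + F = 1/368 + 289 = 106353/368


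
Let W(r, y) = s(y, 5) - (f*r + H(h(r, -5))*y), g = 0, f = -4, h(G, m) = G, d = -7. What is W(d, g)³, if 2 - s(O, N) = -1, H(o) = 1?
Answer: -15625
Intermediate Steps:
s(O, N) = 3 (s(O, N) = 2 - 1*(-1) = 2 + 1 = 3)
W(r, y) = 3 - y + 4*r (W(r, y) = 3 - (-4*r + 1*y) = 3 - (-4*r + y) = 3 - (y - 4*r) = 3 + (-y + 4*r) = 3 - y + 4*r)
W(d, g)³ = (3 - 1*0 + 4*(-7))³ = (3 + 0 - 28)³ = (-25)³ = -15625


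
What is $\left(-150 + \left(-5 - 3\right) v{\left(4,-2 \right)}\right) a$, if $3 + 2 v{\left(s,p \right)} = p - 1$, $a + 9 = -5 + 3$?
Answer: $1386$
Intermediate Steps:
$a = -11$ ($a = -9 + \left(-5 + 3\right) = -9 - 2 = -11$)
$v{\left(s,p \right)} = -2 + \frac{p}{2}$ ($v{\left(s,p \right)} = - \frac{3}{2} + \frac{p - 1}{2} = - \frac{3}{2} + \frac{-1 + p}{2} = - \frac{3}{2} + \left(- \frac{1}{2} + \frac{p}{2}\right) = -2 + \frac{p}{2}$)
$\left(-150 + \left(-5 - 3\right) v{\left(4,-2 \right)}\right) a = \left(-150 + \left(-5 - 3\right) \left(-2 + \frac{1}{2} \left(-2\right)\right)\right) \left(-11\right) = \left(-150 - 8 \left(-2 - 1\right)\right) \left(-11\right) = \left(-150 - -24\right) \left(-11\right) = \left(-150 + 24\right) \left(-11\right) = \left(-126\right) \left(-11\right) = 1386$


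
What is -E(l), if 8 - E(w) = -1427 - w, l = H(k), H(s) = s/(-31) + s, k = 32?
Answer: -45445/31 ≈ -1466.0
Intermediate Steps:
H(s) = 30*s/31 (H(s) = -s/31 + s = 30*s/31)
l = 960/31 (l = (30/31)*32 = 960/31 ≈ 30.968)
E(w) = 1435 + w (E(w) = 8 - (-1427 - w) = 8 + (1427 + w) = 1435 + w)
-E(l) = -(1435 + 960/31) = -1*45445/31 = -45445/31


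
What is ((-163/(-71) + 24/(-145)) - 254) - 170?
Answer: -4343149/10295 ≈ -421.87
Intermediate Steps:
((-163/(-71) + 24/(-145)) - 254) - 170 = ((-163*(-1/71) + 24*(-1/145)) - 254) - 170 = ((163/71 - 24/145) - 254) - 170 = (21931/10295 - 254) - 170 = -2592999/10295 - 170 = -4343149/10295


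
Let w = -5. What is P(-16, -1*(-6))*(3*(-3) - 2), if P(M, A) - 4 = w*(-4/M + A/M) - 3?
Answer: -143/8 ≈ -17.875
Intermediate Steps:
P(M, A) = 1 + 20/M - 5*A/M (P(M, A) = 4 + (-5*(-4/M + A/M) - 3) = 4 + ((20/M - 5*A/M) - 3) = 4 + (-3 + 20/M - 5*A/M) = 1 + 20/M - 5*A/M)
P(-16, -1*(-6))*(3*(-3) - 2) = ((20 - 16 - (-5)*(-6))/(-16))*(3*(-3) - 2) = (-(20 - 16 - 5*6)/16)*(-9 - 2) = -(20 - 16 - 30)/16*(-11) = -1/16*(-26)*(-11) = (13/8)*(-11) = -143/8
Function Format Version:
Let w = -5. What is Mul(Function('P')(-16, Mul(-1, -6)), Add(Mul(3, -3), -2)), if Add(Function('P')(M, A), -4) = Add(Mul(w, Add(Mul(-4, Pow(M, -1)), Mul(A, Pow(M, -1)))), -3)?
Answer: Rational(-143, 8) ≈ -17.875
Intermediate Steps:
Function('P')(M, A) = Add(1, Mul(20, Pow(M, -1)), Mul(-5, A, Pow(M, -1))) (Function('P')(M, A) = Add(4, Add(Mul(-5, Add(Mul(-4, Pow(M, -1)), Mul(A, Pow(M, -1)))), -3)) = Add(4, Add(Add(Mul(20, Pow(M, -1)), Mul(-5, A, Pow(M, -1))), -3)) = Add(4, Add(-3, Mul(20, Pow(M, -1)), Mul(-5, A, Pow(M, -1)))) = Add(1, Mul(20, Pow(M, -1)), Mul(-5, A, Pow(M, -1))))
Mul(Function('P')(-16, Mul(-1, -6)), Add(Mul(3, -3), -2)) = Mul(Mul(Pow(-16, -1), Add(20, -16, Mul(-5, Mul(-1, -6)))), Add(Mul(3, -3), -2)) = Mul(Mul(Rational(-1, 16), Add(20, -16, Mul(-5, 6))), Add(-9, -2)) = Mul(Mul(Rational(-1, 16), Add(20, -16, -30)), -11) = Mul(Mul(Rational(-1, 16), -26), -11) = Mul(Rational(13, 8), -11) = Rational(-143, 8)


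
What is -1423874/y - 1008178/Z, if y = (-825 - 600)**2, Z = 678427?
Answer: -3013226017448/1377630826875 ≈ -2.1873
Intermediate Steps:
y = 2030625 (y = (-1425)**2 = 2030625)
-1423874/y - 1008178/Z = -1423874/2030625 - 1008178/678427 = -3013226017448/1377630826875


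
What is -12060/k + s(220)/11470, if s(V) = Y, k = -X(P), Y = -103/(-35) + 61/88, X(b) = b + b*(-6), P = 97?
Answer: -85209084897/3426777200 ≈ -24.866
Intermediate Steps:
X(b) = -5*b (X(b) = b - 6*b = -5*b)
Y = 11199/3080 (Y = -103*(-1/35) + 61*(1/88) = 103/35 + 61/88 = 11199/3080 ≈ 3.6360)
k = 485 (k = -(-5)*97 = -1*(-485) = 485)
s(V) = 11199/3080
-12060/k + s(220)/11470 = -12060/485 + (11199/3080)/11470 = -12060*1/485 + (11199/3080)*(1/11470) = -2412/97 + 11199/35327600 = -85209084897/3426777200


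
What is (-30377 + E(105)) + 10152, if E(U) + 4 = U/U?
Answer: -20228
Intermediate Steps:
E(U) = -3 (E(U) = -4 + U/U = -4 + 1 = -3)
(-30377 + E(105)) + 10152 = (-30377 - 3) + 10152 = -30380 + 10152 = -20228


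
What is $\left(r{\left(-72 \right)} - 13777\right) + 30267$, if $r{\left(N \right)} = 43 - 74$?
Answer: $16459$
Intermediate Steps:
$r{\left(N \right)} = -31$ ($r{\left(N \right)} = 43 - 74 = -31$)
$\left(r{\left(-72 \right)} - 13777\right) + 30267 = \left(-31 - 13777\right) + 30267 = -13808 + 30267 = 16459$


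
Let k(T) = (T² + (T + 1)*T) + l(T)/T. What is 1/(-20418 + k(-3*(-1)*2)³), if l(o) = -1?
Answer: 216/97437275 ≈ 2.2168e-6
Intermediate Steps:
k(T) = T² - 1/T + T*(1 + T) (k(T) = (T² + (T + 1)*T) - 1/T = (T² + (1 + T)*T) - 1/T = (T² + T*(1 + T)) - 1/T = T² - 1/T + T*(1 + T))
1/(-20418 + k(-3*(-1)*2)³) = 1/(-20418 + (-3*(-1)*2 - 1/(-3*(-1)*2) + 2*(-3*(-1)*2)²)³) = 1/(-20418 + (3*2 - 1/(3*2) + 2*(3*2)²)³) = 1/(-20418 + (6 - 1/6 + 2*6²)³) = 1/(-20418 + (6 - 1*⅙ + 2*36)³) = 1/(-20418 + (6 - ⅙ + 72)³) = 1/(-20418 + (467/6)³) = 1/(-20418 + 101847563/216) = 1/(97437275/216) = 216/97437275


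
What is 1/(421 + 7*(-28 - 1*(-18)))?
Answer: 1/351 ≈ 0.0028490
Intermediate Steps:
1/(421 + 7*(-28 - 1*(-18))) = 1/(421 + 7*(-28 + 18)) = 1/(421 + 7*(-10)) = 1/(421 - 70) = 1/351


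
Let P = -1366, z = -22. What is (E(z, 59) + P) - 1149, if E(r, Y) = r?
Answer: -2537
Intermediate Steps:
(E(z, 59) + P) - 1149 = (-22 - 1366) - 1149 = -1388 - 1149 = -2537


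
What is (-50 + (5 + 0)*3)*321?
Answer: -11235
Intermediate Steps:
(-50 + (5 + 0)*3)*321 = (-50 + 5*3)*321 = (-50 + 15)*321 = -35*321 = -11235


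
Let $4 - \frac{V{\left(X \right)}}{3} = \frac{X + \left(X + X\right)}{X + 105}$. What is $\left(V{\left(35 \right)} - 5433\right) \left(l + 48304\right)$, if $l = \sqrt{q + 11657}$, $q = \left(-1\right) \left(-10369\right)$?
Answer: $-261964668 - \frac{21693 \sqrt{22026}}{4} \approx -2.6277 \cdot 10^{8}$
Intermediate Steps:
$q = 10369$
$l = \sqrt{22026}$ ($l = \sqrt{10369 + 11657} = \sqrt{22026} \approx 148.41$)
$V{\left(X \right)} = 12 - \frac{9 X}{105 + X}$ ($V{\left(X \right)} = 12 - 3 \frac{X + \left(X + X\right)}{X + 105} = 12 - 3 \frac{X + 2 X}{105 + X} = 12 - 3 \frac{3 X}{105 + X} = 12 - \frac{9 X}{105 + X}$)
$\left(V{\left(35 \right)} - 5433\right) \left(l + 48304\right) = \left(\frac{3 \left(420 + 35\right)}{105 + 35} - 5433\right) \left(\sqrt{22026} + 48304\right) = \left(3 \cdot \frac{1}{140} \cdot 455 - 5433\right) \left(48304 + \sqrt{22026}\right) = \left(\frac{39}{4} - 5433\right) \left(48304 + \sqrt{22026}\right) = - \frac{21693 \left(48304 + \sqrt{22026}\right)}{4} = -261964668 - \frac{21693 \sqrt{22026}}{4}$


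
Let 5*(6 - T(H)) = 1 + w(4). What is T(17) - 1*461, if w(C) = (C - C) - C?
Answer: -2272/5 ≈ -454.40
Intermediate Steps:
w(C) = -C (w(C) = 0 - C = -C)
T(H) = 33/5 (T(H) = 6 - (1 - 1*4)/5 = 6 - (1 - 4)/5 = 6 - ⅕*(-3) = 6 + ⅗ = 33/5)
T(17) - 1*461 = 33/5 - 1*461 = 33/5 - 461 = -2272/5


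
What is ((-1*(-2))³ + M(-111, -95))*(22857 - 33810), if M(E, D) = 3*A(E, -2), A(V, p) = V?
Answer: 3559725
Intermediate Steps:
M(E, D) = 3*E
((-1*(-2))³ + M(-111, -95))*(22857 - 33810) = ((-1*(-2))³ + 3*(-111))*(22857 - 33810) = (2³ - 333)*(-10953) = (8 - 333)*(-10953) = -325*(-10953) = 3559725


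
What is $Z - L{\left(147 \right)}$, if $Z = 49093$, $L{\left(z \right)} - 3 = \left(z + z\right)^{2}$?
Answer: $-37346$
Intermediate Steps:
$L{\left(z \right)} = 3 + 4 z^{2}$ ($L{\left(z \right)} = 3 + \left(z + z\right)^{2} = 3 + \left(2 z\right)^{2} = 3 + 4 z^{2}$)
$Z - L{\left(147 \right)} = 49093 - \left(3 + 4 \cdot 147^{2}\right) = 49093 - \left(3 + 4 \cdot 21609\right) = 49093 - \left(3 + 86436\right) = 49093 - 86439 = -37346$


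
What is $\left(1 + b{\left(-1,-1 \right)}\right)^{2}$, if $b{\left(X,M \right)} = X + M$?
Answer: $1$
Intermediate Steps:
$b{\left(X,M \right)} = M + X$
$\left(1 + b{\left(-1,-1 \right)}\right)^{2} = \left(1 - 2\right)^{2} = \left(-1\right)^{2} = 1$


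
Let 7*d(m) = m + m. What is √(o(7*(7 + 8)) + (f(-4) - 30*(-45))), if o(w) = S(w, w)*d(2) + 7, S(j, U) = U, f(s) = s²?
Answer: √1433 ≈ 37.855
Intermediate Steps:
d(m) = 2*m/7 (d(m) = (m + m)/7 = (2*m)/7 = 2*m/7)
o(w) = 7 + 4*w/7 (o(w) = w*((2/7)*2) + 7 = w*(4/7) + 7 = 4*w/7 + 7 = 7 + 4*w/7)
√(o(7*(7 + 8)) + (f(-4) - 30*(-45))) = √((7 + 4*(7*(7 + 8))/7) + ((-4)² - 30*(-45))) = √((7 + 4*(7*15)/7) + (16 + 1350)) = √((7 + (4/7)*105) + 1366) = √((7 + 60) + 1366) = √(67 + 1366) = √1433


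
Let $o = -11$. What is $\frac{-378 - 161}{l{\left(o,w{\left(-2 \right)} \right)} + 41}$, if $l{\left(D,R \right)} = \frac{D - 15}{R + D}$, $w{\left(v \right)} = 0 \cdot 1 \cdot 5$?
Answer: $- \frac{5929}{477} \approx -12.43$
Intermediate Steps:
$w{\left(v \right)} = 0$ ($w{\left(v \right)} = 0 \cdot 5 = 0$)
$l{\left(D,R \right)} = \frac{-15 + D}{D + R}$
$\frac{-378 - 161}{l{\left(o,w{\left(-2 \right)} \right)} + 41} = \frac{-378 - 161}{\frac{-15 - 11}{-11 + 0} + 41} = - \frac{539}{\frac{1}{-11} \left(-26\right) + 41} = - \frac{539}{\left(- \frac{1}{11}\right) \left(-26\right) + 41} = - \frac{539}{\frac{26}{11} + 41} = - \frac{539}{\frac{477}{11}} = \left(-539\right) \frac{11}{477} = - \frac{5929}{477}$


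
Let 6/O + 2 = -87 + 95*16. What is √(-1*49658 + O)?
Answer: 4*I*√78462737/159 ≈ 222.84*I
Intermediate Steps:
O = 2/477 (O = 6/(-2 + (-87 + 95*16)) = 6/(-2 + (-87 + 1520)) = 6/(-2 + 1433) = 6/1431 = 6*(1/1431) = 2/477 ≈ 0.0041929)
√(-1*49658 + O) = √(-1*49658 + 2/477) = √(-49658 + 2/477) = √(-23686864/477) = 4*I*√78462737/159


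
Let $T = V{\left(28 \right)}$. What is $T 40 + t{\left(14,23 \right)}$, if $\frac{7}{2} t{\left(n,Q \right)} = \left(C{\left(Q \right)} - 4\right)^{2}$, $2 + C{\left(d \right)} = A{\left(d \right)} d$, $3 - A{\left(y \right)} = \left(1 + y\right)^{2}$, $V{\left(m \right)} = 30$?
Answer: $\frac{347696850}{7} \approx 4.9671 \cdot 10^{7}$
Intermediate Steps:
$T = 30$
$A{\left(y \right)} = 3 - \left(1 + y\right)^{2}$
$C{\left(d \right)} = -2 + d \left(3 - \left(1 + d\right)^{2}\right)$ ($C{\left(d \right)} = -2 + \left(3 - \left(1 + d\right)^{2}\right) d = -2 + d \left(3 - \left(1 + d\right)^{2}\right)$)
$t{\left(n,Q \right)} = \frac{2 \left(-6 - Q \left(-3 + \left(1 + Q\right)^{2}\right)\right)^{2}}{7}$ ($t{\left(n,Q \right)} = \frac{2 \left(\left(-2 - Q \left(-3 + \left(1 + Q\right)^{2}\right)\right) - 4\right)^{2}}{7} = \frac{2 \left(-6 - Q \left(-3 + \left(1 + Q\right)^{2}\right)\right)^{2}}{7}$)
$T 40 + t{\left(14,23 \right)} = 30 \cdot 40 + \frac{2 \left(6 + 23 \left(-3 + \left(1 + 23\right)^{2}\right)\right)^{2}}{7} = 1200 + \frac{2 \left(6 + 23 \left(-3 + 24^{2}\right)\right)^{2}}{7} = 1200 + \frac{2 \left(6 + 23 \left(-3 + 576\right)\right)^{2}}{7} = 1200 + \frac{2 \left(6 + 23 \cdot 573\right)^{2}}{7} = 1200 + \frac{2 \left(6 + 13179\right)^{2}}{7} = 1200 + \frac{2 \cdot 13185^{2}}{7} = 1200 + \frac{2}{7} \cdot 173844225 = 1200 + \frac{347688450}{7} = \frac{347696850}{7}$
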